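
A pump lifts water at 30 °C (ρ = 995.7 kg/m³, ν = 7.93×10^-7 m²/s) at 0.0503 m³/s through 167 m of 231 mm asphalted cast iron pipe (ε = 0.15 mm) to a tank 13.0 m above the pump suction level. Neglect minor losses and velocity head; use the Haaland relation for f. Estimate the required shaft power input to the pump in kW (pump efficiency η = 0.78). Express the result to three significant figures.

V = 4Q/(πD²) = 1.200 m/s; Re = 3.50×10^5; ε/D = 6.49×10^-4; f = 0.01874
h_f = f(L/D)V²/2g = 0.9949 m
Total head H = z + h_f = 13.0 + 0.9949 = 13.99 m
P_hyd = ρgQH = 995.7·9.81·0.0503·13.99 = 6.876 kW
P_shaft = P_hyd/η = 6.876/0.78 = 8.815 kW

P_shaft ≈ 8.82 kW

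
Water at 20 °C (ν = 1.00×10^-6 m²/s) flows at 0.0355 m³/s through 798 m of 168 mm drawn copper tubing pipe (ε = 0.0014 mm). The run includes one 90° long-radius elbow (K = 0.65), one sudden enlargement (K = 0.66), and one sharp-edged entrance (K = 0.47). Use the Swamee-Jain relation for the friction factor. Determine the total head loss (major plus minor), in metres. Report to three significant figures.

H_L ≈ 9.40 m

V = 4Q/(πD²) = 1.601 m/s; V²/2g = 0.1307 m
Re = 2.69×10^5, ε/D = 8.33×10^-6 → f = 0.01476 (Swamee-Jain)
Major: h_f = f(L/D)·V²/2g = 0.01476·4750·0.1307 = 9.167 m
Minor: ΣK = 1.78; h_m = ΣK·V²/2g = 0.2327 m
Total H_L = 9.167 + 0.2327 = 9.400 m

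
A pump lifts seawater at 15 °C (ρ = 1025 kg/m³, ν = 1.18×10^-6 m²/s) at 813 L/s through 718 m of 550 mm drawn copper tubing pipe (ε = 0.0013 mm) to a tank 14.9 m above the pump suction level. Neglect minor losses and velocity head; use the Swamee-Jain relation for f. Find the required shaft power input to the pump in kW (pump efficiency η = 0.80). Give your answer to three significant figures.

P_shaft ≈ 238 kW

V = 4Q/(πD²) = 3.422 m/s; Re = 1.59×10^6; ε/D = 2.36×10^-6; f = 0.01083
h_f = f(L/D)V²/2g = 8.435 m
Total head H = z + h_f = 14.9 + 8.435 = 23.33 m
P_hyd = ρgQH = 1025·9.81·0.813·23.33 = 190.8 kW
P_shaft = P_hyd/η = 190.8/0.80 = 238.5 kW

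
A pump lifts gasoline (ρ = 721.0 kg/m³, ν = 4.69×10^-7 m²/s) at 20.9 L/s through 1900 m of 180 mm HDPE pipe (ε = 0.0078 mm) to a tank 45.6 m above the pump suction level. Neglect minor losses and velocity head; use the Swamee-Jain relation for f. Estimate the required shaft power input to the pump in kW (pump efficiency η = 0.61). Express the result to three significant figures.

V = 4Q/(πD²) = 0.8213 m/s; Re = 3.15×10^5; ε/D = 4.33×10^-5; f = 0.01475
h_f = f(L/D)V²/2g = 5.352 m
Total head H = z + h_f = 45.6 + 5.352 = 50.95 m
P_hyd = ρgQH = 721.0·9.81·0.0209·50.95 = 7.532 kW
P_shaft = P_hyd/η = 7.532/0.61 = 12.35 kW

P_shaft ≈ 12.3 kW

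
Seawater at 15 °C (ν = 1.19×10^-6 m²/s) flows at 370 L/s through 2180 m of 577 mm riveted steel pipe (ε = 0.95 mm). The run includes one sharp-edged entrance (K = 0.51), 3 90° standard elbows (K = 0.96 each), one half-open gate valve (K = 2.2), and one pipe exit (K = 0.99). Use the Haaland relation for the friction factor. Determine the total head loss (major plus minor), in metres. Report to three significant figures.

H_L ≈ 9.37 m

V = 4Q/(πD²) = 1.415 m/s; V²/2g = 0.1021 m
Re = 6.86×10^5, ε/D = 0.00165 → f = 0.02257 (Haaland)
Major: h_f = f(L/D)·V²/2g = 0.02257·3778·0.1021 = 8.702 m
Minor: ΣK = 6.58; h_m = ΣK·V²/2g = 0.6715 m
Total H_L = 8.702 + 0.6715 = 9.374 m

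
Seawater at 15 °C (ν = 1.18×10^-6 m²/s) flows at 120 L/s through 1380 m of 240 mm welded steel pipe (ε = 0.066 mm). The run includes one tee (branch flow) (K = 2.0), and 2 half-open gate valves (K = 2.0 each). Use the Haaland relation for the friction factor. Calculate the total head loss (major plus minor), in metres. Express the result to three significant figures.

H_L ≈ 34.9 m

V = 4Q/(πD²) = 2.653 m/s; V²/2g = 0.3586 m
Re = 5.40×10^5, ε/D = 2.75×10^-4 → f = 0.01587 (Haaland)
Major: h_f = f(L/D)·V²/2g = 0.01587·5750·0.3586 = 32.73 m
Minor: ΣK = 6.00; h_m = ΣK·V²/2g = 2.152 m
Total H_L = 32.73 + 2.152 = 34.88 m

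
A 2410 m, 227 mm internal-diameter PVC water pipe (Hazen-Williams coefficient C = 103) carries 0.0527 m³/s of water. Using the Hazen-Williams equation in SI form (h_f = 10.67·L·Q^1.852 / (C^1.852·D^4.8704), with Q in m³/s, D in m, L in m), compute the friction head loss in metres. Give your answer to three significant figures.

h_f ≈ 28.3 m

h_f = 10.67·2410·0.0527^1.852 / (103^1.852·0.227^4.8704) = 28.29 m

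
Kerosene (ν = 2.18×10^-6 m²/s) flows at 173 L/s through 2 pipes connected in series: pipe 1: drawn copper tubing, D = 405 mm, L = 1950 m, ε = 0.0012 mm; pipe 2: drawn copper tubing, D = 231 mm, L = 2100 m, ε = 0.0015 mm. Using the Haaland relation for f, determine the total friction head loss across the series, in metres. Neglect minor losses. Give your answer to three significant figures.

H ≈ 113 m

Pipe 1: V = 1.343 m/s, Re = 2.49×10^5, ε/D = 2.96×10^-6, f = 0.01487, h_1 = f(L/D)V²/2g = 6.582 m
Pipe 2: V = 4.128 m/s, Re = 4.37×10^5, ε/D = 6.49×10^-6, f = 0.01345, h_2 = f(L/D)V²/2g = 106.2 m
Series → Q common, losses add: H = Σh = 112.7 m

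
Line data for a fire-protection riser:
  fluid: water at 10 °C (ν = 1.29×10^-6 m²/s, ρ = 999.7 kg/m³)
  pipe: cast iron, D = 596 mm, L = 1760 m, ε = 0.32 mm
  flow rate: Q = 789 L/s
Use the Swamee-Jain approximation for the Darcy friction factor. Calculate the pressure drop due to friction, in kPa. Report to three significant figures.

Δp ≈ 206 kPa

V = 4Q/(πD²) = 4·0.789/(π·0.596²) = 2.828 m/s
Re = VD/ν = 2.828·0.596/1.29×10^-6 = 1.31×10^6 → turbulent
ε/D = 0.32/596 = 5.37×10^-4
Swamee-Jain: f = 0.01743
h_f = f(L/D)V²/(2g) = 0.01743·(1760/0.596)·2.828²/(2·9.81) = 20.98 m
Δp = ρg·h_f = 999.7·9.81·20.98 = 205.7 kPa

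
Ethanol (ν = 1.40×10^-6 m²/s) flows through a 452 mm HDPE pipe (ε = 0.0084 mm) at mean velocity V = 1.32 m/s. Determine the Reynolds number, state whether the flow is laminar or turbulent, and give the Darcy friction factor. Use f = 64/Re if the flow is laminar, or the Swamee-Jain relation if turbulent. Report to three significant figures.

Re = VD/ν = 1.320·0.452/1.40×10^-6 = 4.26×10^5
Re > 4000 → turbulent; ε/D = 1.86×10^-5
Swamee-Jain: f = 0.01374

Re ≈ 4.26×10^5; turbulent; f ≈ 0.0137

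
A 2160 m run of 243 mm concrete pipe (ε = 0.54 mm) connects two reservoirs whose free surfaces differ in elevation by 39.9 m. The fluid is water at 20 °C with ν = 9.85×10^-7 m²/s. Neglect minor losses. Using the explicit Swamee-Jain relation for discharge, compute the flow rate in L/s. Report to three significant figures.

Q ≈ 88.0 L/s

Swamee-Jain (Type II): Q = -0.965·√(gD⁵h_f/L)·ln[ε/(3.7D) + √(3.17ν²L/(gD³h_f))]
√(gD⁵h_f/L) = √(9.81·0.243⁵·39.9/2160) = 0.01239
ε/(3.7D) = 6.01×10^-4; √(3.17ν²L/(gD³h_f)) = 3.44×10^-5
Q = -0.965·0.01239·ln(6.350×10^-4) = 0.08803 m³/s
Check: V = 1.90 m/s, Re = 4.68×10^5, f = 0.02457, h_f = 40.1 m ≈ 39.9 m ✓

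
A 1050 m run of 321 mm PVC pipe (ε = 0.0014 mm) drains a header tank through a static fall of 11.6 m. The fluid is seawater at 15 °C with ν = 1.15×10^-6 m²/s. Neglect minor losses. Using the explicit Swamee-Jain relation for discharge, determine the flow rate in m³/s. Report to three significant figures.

Swamee-Jain (Type II): Q = -0.965·√(gD⁵h_f/L)·ln[ε/(3.7D) + √(3.17ν²L/(gD³h_f))]
√(gD⁵h_f/L) = √(9.81·0.321⁵·11.6/1050) = 0.01922
ε/(3.7D) = 1.18×10^-6; √(3.17ν²L/(gD³h_f)) = 3.42×10^-5
Q = -0.965·0.01922·ln(3.538×10^-5) = 0.1901 m³/s
Check: V = 2.35 m/s, Re = 6.56×10^5, f = 0.01256, h_f = 11.6 m ≈ 11.6 m ✓

Q ≈ 0.190 m³/s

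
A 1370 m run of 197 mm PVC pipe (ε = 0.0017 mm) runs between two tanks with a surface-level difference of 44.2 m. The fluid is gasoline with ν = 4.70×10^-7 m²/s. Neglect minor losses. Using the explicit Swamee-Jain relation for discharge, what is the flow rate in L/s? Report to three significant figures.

Q ≈ 101 L/s

Swamee-Jain (Type II): Q = -0.965·√(gD⁵h_f/L)·ln[ε/(3.7D) + √(3.17ν²L/(gD³h_f))]
√(gD⁵h_f/L) = √(9.81·0.197⁵·44.2/1370) = 0.009691
ε/(3.7D) = 2.33×10^-6; √(3.17ν²L/(gD³h_f)) = 1.70×10^-5
Q = -0.965·0.009691·ln(1.934×10^-5) = 0.1015 m³/s
Check: V = 3.33 m/s, Re = 1.40×10^6, f = 0.01124, h_f = 44.2 m ≈ 44.2 m ✓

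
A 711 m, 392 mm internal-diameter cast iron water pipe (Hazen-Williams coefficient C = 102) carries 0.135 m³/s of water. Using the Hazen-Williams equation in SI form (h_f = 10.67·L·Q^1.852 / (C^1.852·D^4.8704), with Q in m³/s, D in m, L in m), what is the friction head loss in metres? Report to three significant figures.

h_f ≈ 3.39 m

h_f = 10.67·711·0.135^1.852 / (102^1.852·0.392^4.8704) = 3.391 m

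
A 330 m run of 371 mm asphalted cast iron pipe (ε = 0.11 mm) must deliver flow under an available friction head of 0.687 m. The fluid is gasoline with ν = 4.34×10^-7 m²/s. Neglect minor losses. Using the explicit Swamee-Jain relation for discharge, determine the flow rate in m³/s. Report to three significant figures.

Swamee-Jain (Type II): Q = -0.965·√(gD⁵h_f/L)·ln[ε/(3.7D) + √(3.17ν²L/(gD³h_f))]
√(gD⁵h_f/L) = √(9.81·0.371⁵·0.687/330) = 0.01198
ε/(3.7D) = 8.01×10^-5; √(3.17ν²L/(gD³h_f)) = 2.39×10^-5
Q = -0.965·0.01198·ln(1.041×10^-4) = 0.1060 m³/s
Check: V = 0.981 m/s, Re = 8.38×10^5, f = 0.01585, h_f = 0.691 m ≈ 0.687 m ✓

Q ≈ 0.106 m³/s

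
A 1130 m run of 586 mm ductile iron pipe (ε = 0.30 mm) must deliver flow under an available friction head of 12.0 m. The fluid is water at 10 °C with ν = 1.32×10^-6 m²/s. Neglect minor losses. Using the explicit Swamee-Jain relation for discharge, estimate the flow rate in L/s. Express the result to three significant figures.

Q ≈ 718 L/s

Swamee-Jain (Type II): Q = -0.965·√(gD⁵h_f/L)·ln[ε/(3.7D) + √(3.17ν²L/(gD³h_f))]
√(gD⁵h_f/L) = √(9.81·0.586⁵·12.0/1130) = 0.08485
ε/(3.7D) = 1.38×10^-4; √(3.17ν²L/(gD³h_f)) = 1.62×10^-5
Q = -0.965·0.08485·ln(1.546×10^-4) = 0.7184 m³/s
Check: V = 2.66 m/s, Re = 1.18×10^6, f = 0.01730, h_f = 12.1 m ≈ 12.0 m ✓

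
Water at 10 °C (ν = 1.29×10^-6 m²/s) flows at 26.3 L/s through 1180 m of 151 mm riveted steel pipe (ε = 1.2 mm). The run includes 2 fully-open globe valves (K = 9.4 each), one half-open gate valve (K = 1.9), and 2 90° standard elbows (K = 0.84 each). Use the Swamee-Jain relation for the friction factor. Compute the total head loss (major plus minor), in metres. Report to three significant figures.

H_L ≈ 33.1 m

V = 4Q/(πD²) = 1.469 m/s; V²/2g = 0.1099 m
Re = 1.72×10^5, ε/D = 0.00795 → f = 0.03571 (Swamee-Jain)
Major: h_f = f(L/D)·V²/2g = 0.03571·7815·0.1099 = 30.67 m
Minor: ΣK = 22.4; h_m = ΣK·V²/2g = 2.460 m
Total H_L = 30.67 + 2.460 = 33.14 m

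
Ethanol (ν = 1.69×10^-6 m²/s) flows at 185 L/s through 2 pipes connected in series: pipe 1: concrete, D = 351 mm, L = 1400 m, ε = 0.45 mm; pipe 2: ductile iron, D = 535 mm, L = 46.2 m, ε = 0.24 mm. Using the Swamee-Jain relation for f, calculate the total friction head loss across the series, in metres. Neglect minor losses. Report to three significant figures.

Pipe 1: V = 1.912 m/s, Re = 3.97×10^5, ε/D = 0.00128, f = 0.02164, h_1 = f(L/D)V²/2g = 16.08 m
Pipe 2: V = 0.8230 m/s, Re = 2.61×10^5, ε/D = 4.49×10^-4, f = 0.01823, h_2 = f(L/D)V²/2g = 0.05433 m
Series → Q common, losses add: H = Σh = 16.13 m

H ≈ 16.1 m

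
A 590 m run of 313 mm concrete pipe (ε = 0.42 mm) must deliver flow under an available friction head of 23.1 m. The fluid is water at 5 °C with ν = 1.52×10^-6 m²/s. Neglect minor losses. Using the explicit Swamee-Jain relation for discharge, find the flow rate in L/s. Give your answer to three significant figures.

Swamee-Jain (Type II): Q = -0.965·√(gD⁵h_f/L)·ln[ε/(3.7D) + √(3.17ν²L/(gD³h_f))]
√(gD⁵h_f/L) = √(9.81·0.313⁵·23.1/590) = 0.03397
ε/(3.7D) = 3.63×10^-4; √(3.17ν²L/(gD³h_f)) = 2.49×10^-5
Q = -0.965·0.03397·ln(3.876×10^-4) = 0.2575 m³/s
Check: V = 3.35 m/s, Re = 6.89×10^5, f = 0.02158, h_f = 23.2 m ≈ 23.1 m ✓

Q ≈ 258 L/s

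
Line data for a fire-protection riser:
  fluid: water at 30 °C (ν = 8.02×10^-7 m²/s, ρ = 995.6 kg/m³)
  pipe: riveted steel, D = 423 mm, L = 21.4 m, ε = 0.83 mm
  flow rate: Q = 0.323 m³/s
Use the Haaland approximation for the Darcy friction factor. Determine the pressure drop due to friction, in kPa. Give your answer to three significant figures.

Δp ≈ 3.12 kPa

V = 4Q/(πD²) = 4·0.323/(π·0.423²) = 2.298 m/s
Re = VD/ν = 2.298·0.423/8.02×10^-7 = 1.21×10^6 → turbulent
ε/D = 0.83/423 = 0.00196
Haaland: f = 0.02348
h_f = f(L/D)V²/(2g) = 0.02348·(21.4/0.423)·2.298²/(2·9.81) = 0.3199 m
Δp = ρg·h_f = 995.6·9.81·0.3199 = 3.125 kPa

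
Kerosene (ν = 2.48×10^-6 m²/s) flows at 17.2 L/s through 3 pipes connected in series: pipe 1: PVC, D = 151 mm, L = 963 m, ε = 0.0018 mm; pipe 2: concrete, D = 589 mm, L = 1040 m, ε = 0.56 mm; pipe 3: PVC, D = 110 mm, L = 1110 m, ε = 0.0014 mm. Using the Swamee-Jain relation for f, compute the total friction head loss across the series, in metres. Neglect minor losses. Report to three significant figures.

Pipe 1: V = 0.9605 m/s, Re = 5.85×10^4, ε/D = 1.19×10^-5, f = 0.02010, h_1 = f(L/D)V²/2g = 6.027 m
Pipe 2: V = 0.06313 m/s, Re = 1.50×10^4, ε/D = 9.51×10^-4, f = 0.02972, h_2 = f(L/D)V²/2g = 0.01066 m
Pipe 3: V = 1.810 m/s, Re = 8.03×10^4, ε/D = 1.27×10^-5, f = 0.01878, h_3 = f(L/D)V²/2g = 31.64 m
Series → Q common, losses add: H = Σh = 37.68 m

H ≈ 37.7 m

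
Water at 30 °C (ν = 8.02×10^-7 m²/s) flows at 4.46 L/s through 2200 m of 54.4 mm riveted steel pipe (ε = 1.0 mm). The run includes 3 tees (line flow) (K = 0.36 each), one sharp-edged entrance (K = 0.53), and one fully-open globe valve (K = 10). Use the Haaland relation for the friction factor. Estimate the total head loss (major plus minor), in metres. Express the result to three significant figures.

H_L ≈ 363 m

V = 4Q/(πD²) = 1.919 m/s; V²/2g = 0.1877 m
Re = 1.30×10^5, ε/D = 0.0184 → f = 0.04750 (Haaland)
Major: h_f = f(L/D)·V²/2g = 0.04750·40441·0.1877 = 360.5 m
Minor: ΣK = 11.6; h_m = ΣK·V²/2g = 2.179 m
Total H_L = 360.5 + 2.179 = 362.7 m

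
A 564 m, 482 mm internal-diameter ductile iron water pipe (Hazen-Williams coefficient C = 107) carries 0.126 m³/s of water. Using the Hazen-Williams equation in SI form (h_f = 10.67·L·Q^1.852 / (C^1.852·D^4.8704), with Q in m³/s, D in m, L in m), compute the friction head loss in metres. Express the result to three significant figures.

h_f ≈ 0.792 m

h_f = 10.67·564·0.126^1.852 / (107^1.852·0.482^4.8704) = 0.7918 m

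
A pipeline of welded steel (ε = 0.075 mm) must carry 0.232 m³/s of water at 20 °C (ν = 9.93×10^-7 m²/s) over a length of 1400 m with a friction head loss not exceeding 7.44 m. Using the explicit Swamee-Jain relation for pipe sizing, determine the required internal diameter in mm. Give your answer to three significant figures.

Swamee-Jain (Type III): D = 0.66·[ε^1.25·(LQ²/(gh_f))^4.75 + ν·Q^9.4·(L/(gh_f))^5.2]^0.04
LQ²/(gh_f) = 1.032; L/(gh_f) = 19.18
Term 1 = ε^1.25·(…)^4.75 = 8.12×10^-6; Term 2 = ν·Q^9.4·(…)^5.2 = 5.05×10^-6
D = 0.66·(8.12×10^-6 + 5.05×10^-6)^0.04 = 0.4211 m = 421 mm
Check: V = 1.67 m/s, Re = 7.07×10^5, f = 0.01487, h_f = 7.00 m ≈ 7.44 m ✓

D ≈ 421 mm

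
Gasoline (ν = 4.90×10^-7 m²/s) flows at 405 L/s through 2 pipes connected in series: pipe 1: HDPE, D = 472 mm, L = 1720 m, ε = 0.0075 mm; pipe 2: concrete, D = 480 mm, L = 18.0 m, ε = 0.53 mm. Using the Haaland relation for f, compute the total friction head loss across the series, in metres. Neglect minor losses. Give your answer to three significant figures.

Pipe 1: V = 2.315 m/s, Re = 2.23×10^6, ε/D = 1.59×10^-5, f = 0.01068, h_1 = f(L/D)V²/2g = 10.62 m
Pipe 2: V = 2.238 m/s, Re = 2.19×10^6, ε/D = 0.00110, f = 0.02027, h_2 = f(L/D)V²/2g = 0.1941 m
Series → Q common, losses add: H = Σh = 10.82 m

H ≈ 10.8 m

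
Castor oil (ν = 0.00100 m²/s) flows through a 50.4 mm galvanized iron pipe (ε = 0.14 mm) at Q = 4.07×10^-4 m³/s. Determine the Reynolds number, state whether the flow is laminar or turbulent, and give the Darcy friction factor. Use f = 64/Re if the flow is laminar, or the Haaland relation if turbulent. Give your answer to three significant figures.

Re ≈ 10.3; laminar; f = 64/Re ≈ 6.22

V = 4Q/(πD²) = 0.2040 m/s
Re = VD/ν = 0.2040·0.0504/0.00100 = 10.3
Re < 2300 → laminar → f = 64/Re = 6.225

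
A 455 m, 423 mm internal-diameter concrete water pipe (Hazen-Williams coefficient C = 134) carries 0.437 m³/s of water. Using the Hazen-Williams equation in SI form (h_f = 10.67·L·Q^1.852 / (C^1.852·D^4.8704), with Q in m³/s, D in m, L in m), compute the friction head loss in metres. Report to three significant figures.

h_f = 10.67·455·0.437^1.852 / (134^1.852·0.423^4.8704) = 7.958 m

h_f ≈ 7.96 m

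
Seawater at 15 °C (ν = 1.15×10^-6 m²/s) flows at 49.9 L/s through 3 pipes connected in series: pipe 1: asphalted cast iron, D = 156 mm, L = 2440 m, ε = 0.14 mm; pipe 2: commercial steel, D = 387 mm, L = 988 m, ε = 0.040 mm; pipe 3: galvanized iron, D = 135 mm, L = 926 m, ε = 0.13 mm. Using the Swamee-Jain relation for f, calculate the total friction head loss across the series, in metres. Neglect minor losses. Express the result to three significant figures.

H ≈ 196 m

Pipe 1: V = 2.611 m/s, Re = 3.54×10^5, ε/D = 8.97×10^-4, f = 0.02016, h_1 = f(L/D)V²/2g = 109.5 m
Pipe 2: V = 0.4242 m/s, Re = 1.43×10^5, ε/D = 1.03×10^-4, f = 0.01734, h_2 = f(L/D)V²/2g = 0.4061 m
Pipe 3: V = 3.486 m/s, Re = 4.09×10^5, ε/D = 9.63×10^-4, f = 0.02033, h_3 = f(L/D)V²/2g = 86.37 m
Series → Q common, losses add: H = Σh = 196.3 m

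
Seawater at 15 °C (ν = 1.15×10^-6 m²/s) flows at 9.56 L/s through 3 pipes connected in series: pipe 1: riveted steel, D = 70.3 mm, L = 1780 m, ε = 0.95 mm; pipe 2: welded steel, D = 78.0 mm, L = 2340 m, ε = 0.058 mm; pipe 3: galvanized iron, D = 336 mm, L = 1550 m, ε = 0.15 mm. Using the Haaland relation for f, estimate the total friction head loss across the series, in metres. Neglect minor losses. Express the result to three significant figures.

Pipe 1: V = 2.463 m/s, Re = 1.51×10^5, ε/D = 0.0135, f = 0.04248, h_1 = f(L/D)V²/2g = 332.5 m
Pipe 2: V = 2.001 m/s, Re = 1.36×10^5, ε/D = 7.44×10^-4, f = 0.02043, h_2 = f(L/D)V²/2g = 125.0 m
Pipe 3: V = 0.1078 m/s, Re = 3.15×10^4, ε/D = 4.46×10^-4, f = 0.02410, h_3 = f(L/D)V²/2g = 0.06586 m
Series → Q common, losses add: H = Σh = 457.6 m

H ≈ 458 m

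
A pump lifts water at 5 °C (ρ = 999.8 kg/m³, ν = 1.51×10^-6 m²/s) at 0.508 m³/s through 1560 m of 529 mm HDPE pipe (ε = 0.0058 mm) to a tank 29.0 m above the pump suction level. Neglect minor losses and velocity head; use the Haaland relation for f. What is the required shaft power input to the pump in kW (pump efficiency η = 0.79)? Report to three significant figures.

P_shaft ≈ 245 kW

V = 4Q/(πD²) = 2.311 m/s; Re = 8.10×10^5; ε/D = 1.10×10^-5; f = 0.01218
h_f = f(L/D)V²/2g = 9.781 m
Total head H = z + h_f = 29.0 + 9.781 = 38.78 m
P_hyd = ρgQH = 999.8·9.81·0.508·38.78 = 193.2 kW
P_shaft = P_hyd/η = 193.2/0.79 = 244.6 kW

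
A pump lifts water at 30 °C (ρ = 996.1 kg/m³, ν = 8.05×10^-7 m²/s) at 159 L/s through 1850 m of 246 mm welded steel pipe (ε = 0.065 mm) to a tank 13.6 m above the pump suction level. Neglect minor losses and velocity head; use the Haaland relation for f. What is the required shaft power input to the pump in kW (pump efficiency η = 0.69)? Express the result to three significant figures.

P_shaft ≈ 178 kW

V = 4Q/(πD²) = 3.345 m/s; Re = 1.02×10^6; ε/D = 2.64×10^-4; f = 0.01525
h_f = f(L/D)V²/2g = 65.42 m
Total head H = z + h_f = 13.6 + 65.42 = 79.02 m
P_hyd = ρgQH = 996.1·9.81·0.159·79.02 = 122.8 kW
P_shaft = P_hyd/η = 122.8/0.69 = 177.9 kW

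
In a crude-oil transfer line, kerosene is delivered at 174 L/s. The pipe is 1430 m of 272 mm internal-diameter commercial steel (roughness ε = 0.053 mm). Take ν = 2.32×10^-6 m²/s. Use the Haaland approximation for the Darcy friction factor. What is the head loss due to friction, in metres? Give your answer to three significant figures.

h_f ≈ 37.9 m

V = 4Q/(πD²) = 4·0.174/(π·0.272²) = 2.994 m/s
Re = VD/ν = 2.994·0.272/2.32×10^-6 = 3.51×10^5 → turbulent
ε/D = 0.053/272 = 1.95×10^-4
Haaland: f = 0.01575
h_f = f(L/D)V²/(2g) = 0.01575·(1430/0.272)·2.994²/(2·9.81) = 37.85 m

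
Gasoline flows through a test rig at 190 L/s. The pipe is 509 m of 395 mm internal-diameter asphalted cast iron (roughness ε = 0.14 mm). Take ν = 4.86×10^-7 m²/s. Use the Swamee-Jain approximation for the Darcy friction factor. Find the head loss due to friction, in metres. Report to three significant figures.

h_f ≈ 2.54 m

V = 4Q/(πD²) = 4·0.190/(π·0.395²) = 1.550 m/s
Re = VD/ν = 1.550·0.395/4.86×10^-7 = 1.26×10^6 → turbulent
ε/D = 0.14/395 = 3.54×10^-4
Swamee-Jain: f = 0.01609
h_f = f(L/D)V²/(2g) = 0.01609·(509/0.395)·1.550²/(2·9.81) = 2.541 m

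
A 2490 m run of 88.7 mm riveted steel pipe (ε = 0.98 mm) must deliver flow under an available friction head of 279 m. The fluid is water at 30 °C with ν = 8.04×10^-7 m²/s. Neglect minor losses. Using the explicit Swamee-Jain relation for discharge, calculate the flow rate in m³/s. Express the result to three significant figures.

Q ≈ 0.0137 m³/s

Swamee-Jain (Type II): Q = -0.965·√(gD⁵h_f/L)·ln[ε/(3.7D) + √(3.17ν²L/(gD³h_f))]
√(gD⁵h_f/L) = √(9.81·0.0887⁵·279/2490) = 0.002457
ε/(3.7D) = 0.00299; √(3.17ν²L/(gD³h_f)) = 5.17×10^-5
Q = -0.965·0.002457·ln(0.003038) = 0.01374 m³/s
Check: V = 2.22 m/s, Re = 2.45×10^5, f = 0.03958, h_f = 280 m ≈ 279 m ✓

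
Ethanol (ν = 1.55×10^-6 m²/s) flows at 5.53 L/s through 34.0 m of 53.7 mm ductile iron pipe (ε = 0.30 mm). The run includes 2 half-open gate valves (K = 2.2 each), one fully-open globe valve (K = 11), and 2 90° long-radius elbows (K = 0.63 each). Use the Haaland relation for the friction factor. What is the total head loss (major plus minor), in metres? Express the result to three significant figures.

V = 4Q/(πD²) = 2.442 m/s; V²/2g = 0.3039 m
Re = 8.46×10^4, ε/D = 0.00559 → f = 0.03241 (Haaland)
Major: h_f = f(L/D)·V²/2g = 0.03241·633.1·0.3039 = 6.235 m
Minor: ΣK = 16.7; h_m = ΣK·V²/2g = 5.062 m
Total H_L = 6.235 + 5.062 = 11.30 m

H_L ≈ 11.3 m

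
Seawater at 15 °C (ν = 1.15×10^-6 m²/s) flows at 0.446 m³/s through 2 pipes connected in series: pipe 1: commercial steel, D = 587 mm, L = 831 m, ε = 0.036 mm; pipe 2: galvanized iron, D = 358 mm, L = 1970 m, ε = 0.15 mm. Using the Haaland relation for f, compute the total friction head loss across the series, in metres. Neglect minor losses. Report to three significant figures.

Pipe 1: V = 1.648 m/s, Re = 8.41×10^5, ε/D = 6.13×10^-5, f = 0.01295, h_1 = f(L/D)V²/2g = 2.538 m
Pipe 2: V = 4.431 m/s, Re = 1.38×10^6, ε/D = 4.19×10^-4, f = 0.01646, h_2 = f(L/D)V²/2g = 90.61 m
Series → Q common, losses add: H = Σh = 93.14 m

H ≈ 93.1 m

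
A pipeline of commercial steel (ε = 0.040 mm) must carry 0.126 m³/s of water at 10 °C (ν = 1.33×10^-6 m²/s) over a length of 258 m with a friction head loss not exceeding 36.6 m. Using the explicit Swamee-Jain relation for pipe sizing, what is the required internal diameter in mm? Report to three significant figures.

Swamee-Jain (Type III): D = 0.66·[ε^1.25·(LQ²/(gh_f))^4.75 + ν·Q^9.4·(L/(gh_f))^5.2]^0.04
LQ²/(gh_f) = 0.01141; L/(gh_f) = 0.7186
Term 1 = ε^1.25·(…)^4.75 = 1.88×10^-15; Term 2 = ν·Q^9.4·(…)^5.2 = 8.34×10^-16
D = 0.66·(1.88×10^-15 + 8.34×10^-16)^0.04 = 0.1725 m = 173 mm
Check: V = 5.39 m/s, Re = 6.99×10^5, f = 0.01542, h_f = 34.1 m ≈ 36.6 m ✓

D ≈ 173 mm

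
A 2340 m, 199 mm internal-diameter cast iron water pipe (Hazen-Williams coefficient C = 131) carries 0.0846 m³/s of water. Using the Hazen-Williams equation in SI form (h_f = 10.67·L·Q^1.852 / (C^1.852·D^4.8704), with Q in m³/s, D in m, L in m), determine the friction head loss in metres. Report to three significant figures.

h_f ≈ 80.3 m

h_f = 10.67·2340·0.0846^1.852 / (131^1.852·0.199^4.8704) = 80.27 m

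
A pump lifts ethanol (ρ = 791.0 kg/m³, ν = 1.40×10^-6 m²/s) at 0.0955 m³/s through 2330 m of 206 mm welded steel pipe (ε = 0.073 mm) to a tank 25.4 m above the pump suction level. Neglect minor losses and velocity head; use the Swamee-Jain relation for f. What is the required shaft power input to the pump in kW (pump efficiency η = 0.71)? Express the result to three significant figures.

V = 4Q/(πD²) = 2.865 m/s; Re = 4.22×10^5; ε/D = 3.54×10^-4; f = 0.01698
h_f = f(L/D)V²/2g = 80.36 m
Total head H = z + h_f = 25.4 + 80.36 = 105.8 m
P_hyd = ρgQH = 791.0·9.81·0.0955·105.8 = 78.38 kW
P_shaft = P_hyd/η = 78.38/0.71 = 110.4 kW

P_shaft ≈ 110 kW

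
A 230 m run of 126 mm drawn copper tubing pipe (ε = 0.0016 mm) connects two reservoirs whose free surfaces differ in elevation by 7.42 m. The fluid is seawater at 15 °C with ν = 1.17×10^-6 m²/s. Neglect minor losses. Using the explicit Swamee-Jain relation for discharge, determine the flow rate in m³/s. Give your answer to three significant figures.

Swamee-Jain (Type II): Q = -0.965·√(gD⁵h_f/L)·ln[ε/(3.7D) + √(3.17ν²L/(gD³h_f))]
√(gD⁵h_f/L) = √(9.81·0.126⁵·7.42/230) = 0.003170
ε/(3.7D) = 3.43×10^-6; √(3.17ν²L/(gD³h_f)) = 8.28×10^-5
Q = -0.965·0.003170·ln(8.622×10^-5) = 0.02863 m³/s
Check: V = 2.30 m/s, Re = 2.47×10^5, f = 0.01504, h_f = 7.38 m ≈ 7.42 m ✓

Q ≈ 0.0286 m³/s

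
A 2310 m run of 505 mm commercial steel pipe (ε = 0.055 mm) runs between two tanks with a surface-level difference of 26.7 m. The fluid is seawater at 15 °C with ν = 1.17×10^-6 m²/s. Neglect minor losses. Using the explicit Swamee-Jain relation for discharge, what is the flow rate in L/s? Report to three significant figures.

Swamee-Jain (Type II): Q = -0.965·√(gD⁵h_f/L)·ln[ε/(3.7D) + √(3.17ν²L/(gD³h_f))]
√(gD⁵h_f/L) = √(9.81·0.505⁵·26.7/2310) = 0.06103
ε/(3.7D) = 2.94×10^-5; √(3.17ν²L/(gD³h_f)) = 1.72×10^-5
Q = -0.965·0.06103·ln(4.667×10^-5) = 0.5873 m³/s
Check: V = 2.93 m/s, Re = 1.27×10^6, f = 0.01340, h_f = 26.9 m ≈ 26.7 m ✓

Q ≈ 587 L/s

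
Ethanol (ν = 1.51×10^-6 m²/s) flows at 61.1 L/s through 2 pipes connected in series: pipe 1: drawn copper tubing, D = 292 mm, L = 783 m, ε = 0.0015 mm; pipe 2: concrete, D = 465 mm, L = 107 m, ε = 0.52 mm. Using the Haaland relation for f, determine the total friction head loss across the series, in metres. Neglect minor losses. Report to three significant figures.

H ≈ 1.84 m

Pipe 1: V = 0.9124 m/s, Re = 1.76×10^5, ε/D = 5.14×10^-6, f = 0.01591, h_1 = f(L/D)V²/2g = 1.810 m
Pipe 2: V = 0.3598 m/s, Re = 1.11×10^5, ε/D = 0.00112, f = 0.02218, h_2 = f(L/D)V²/2g = 0.03368 m
Series → Q common, losses add: H = Σh = 1.844 m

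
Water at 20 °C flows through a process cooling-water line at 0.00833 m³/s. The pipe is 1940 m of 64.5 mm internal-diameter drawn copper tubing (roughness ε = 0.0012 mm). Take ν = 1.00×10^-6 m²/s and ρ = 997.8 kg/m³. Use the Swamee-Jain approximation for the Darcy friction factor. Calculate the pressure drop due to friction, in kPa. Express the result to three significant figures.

Δp ≈ 1590 kPa

V = 4Q/(πD²) = 4·0.00833/(π·0.0645²) = 2.549 m/s
Re = VD/ν = 2.549·0.0645/1.00×10^-6 = 1.64×10^5 → turbulent
ε/D = 0.0012/64.5 = 1.86×10^-5
Swamee-Jain: f = 0.01629
h_f = f(L/D)V²/(2g) = 0.01629·(1940/0.0645)·2.549²/(2·9.81) = 162.3 m
Δp = ρg·h_f = 997.8·9.81·162.3 = 1589 kPa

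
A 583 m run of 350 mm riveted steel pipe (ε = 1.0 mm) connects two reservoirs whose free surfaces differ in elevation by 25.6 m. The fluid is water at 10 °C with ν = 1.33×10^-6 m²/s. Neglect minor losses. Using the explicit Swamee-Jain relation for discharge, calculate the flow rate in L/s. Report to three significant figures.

Swamee-Jain (Type II): Q = -0.965·√(gD⁵h_f/L)·ln[ε/(3.7D) + √(3.17ν²L/(gD³h_f))]
√(gD⁵h_f/L) = √(9.81·0.350⁵·25.6/583) = 0.04757
ε/(3.7D) = 7.72×10^-4; √(3.17ν²L/(gD³h_f)) = 1.74×10^-5
Q = -0.965·0.04757·ln(7.896×10^-4) = 0.3279 m³/s
Check: V = 3.41 m/s, Re = 8.97×10^5, f = 0.02604, h_f = 25.7 m ≈ 25.6 m ✓

Q ≈ 328 L/s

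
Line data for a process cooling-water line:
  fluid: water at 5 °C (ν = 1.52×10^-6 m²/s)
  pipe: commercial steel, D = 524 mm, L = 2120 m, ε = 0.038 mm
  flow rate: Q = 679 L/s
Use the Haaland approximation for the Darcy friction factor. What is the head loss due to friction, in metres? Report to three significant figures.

V = 4Q/(πD²) = 4·0.679/(π·0.524²) = 3.149 m/s
Re = VD/ν = 3.149·0.524/1.52×10^-6 = 1.09×10^6 → turbulent
ε/D = 0.038/524 = 7.25×10^-5
Haaland: f = 0.01280
h_f = f(L/D)V²/(2g) = 0.01280·(2120/0.524)·3.149²/(2·9.81) = 26.17 m

h_f ≈ 26.2 m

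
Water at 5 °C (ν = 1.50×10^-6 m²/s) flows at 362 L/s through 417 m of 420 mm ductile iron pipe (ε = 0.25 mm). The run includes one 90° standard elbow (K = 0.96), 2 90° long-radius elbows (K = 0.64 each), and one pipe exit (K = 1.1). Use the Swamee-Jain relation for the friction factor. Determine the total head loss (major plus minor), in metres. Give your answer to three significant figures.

V = 4Q/(πD²) = 2.613 m/s; V²/2g = 0.3480 m
Re = 7.32×10^5, ε/D = 5.95×10^-4 → f = 0.01808 (Swamee-Jain)
Major: h_f = f(L/D)·V²/2g = 0.01808·992.9·0.3480 = 6.246 m
Minor: ΣK = 3.34; h_m = ΣK·V²/2g = 1.162 m
Total H_L = 6.246 + 1.162 = 7.408 m

H_L ≈ 7.41 m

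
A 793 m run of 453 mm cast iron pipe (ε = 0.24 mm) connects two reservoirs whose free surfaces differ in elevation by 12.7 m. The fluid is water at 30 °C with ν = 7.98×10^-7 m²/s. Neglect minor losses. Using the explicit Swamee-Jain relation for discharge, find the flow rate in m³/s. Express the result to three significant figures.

Swamee-Jain (Type II): Q = -0.965·√(gD⁵h_f/L)·ln[ε/(3.7D) + √(3.17ν²L/(gD³h_f))]
√(gD⁵h_f/L) = √(9.81·0.453⁵·12.7/793) = 0.05475
ε/(3.7D) = 1.43×10^-4; √(3.17ν²L/(gD³h_f)) = 1.18×10^-5
Q = -0.965·0.05475·ln(1.549×10^-4) = 0.4634 m³/s
Check: V = 2.88 m/s, Re = 1.63×10^6, f = 0.01730, h_f = 12.8 m ≈ 12.7 m ✓

Q ≈ 0.463 m³/s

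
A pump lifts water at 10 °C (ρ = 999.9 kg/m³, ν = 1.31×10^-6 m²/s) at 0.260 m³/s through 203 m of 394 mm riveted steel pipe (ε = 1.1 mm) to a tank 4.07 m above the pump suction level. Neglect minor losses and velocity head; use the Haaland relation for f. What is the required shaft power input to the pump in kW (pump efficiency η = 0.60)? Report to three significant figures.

V = 4Q/(πD²) = 2.133 m/s; Re = 6.41×10^5; ε/D = 0.00279; f = 0.02590
h_f = f(L/D)V²/2g = 3.093 m
Total head H = z + h_f = 4.07 + 3.093 = 7.163 m
P_hyd = ρgQH = 999.9·9.81·0.260·7.163 = 18.27 kW
P_shaft = P_hyd/η = 18.27/0.60 = 30.44 kW

P_shaft ≈ 30.4 kW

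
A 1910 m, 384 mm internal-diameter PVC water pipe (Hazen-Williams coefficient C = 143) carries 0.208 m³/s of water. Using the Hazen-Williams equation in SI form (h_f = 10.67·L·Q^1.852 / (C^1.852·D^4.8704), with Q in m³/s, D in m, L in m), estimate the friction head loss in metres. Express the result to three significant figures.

h_f = 10.67·1910·0.208^1.852 / (143^1.852·0.384^4.8704) = 12.00 m

h_f ≈ 12.0 m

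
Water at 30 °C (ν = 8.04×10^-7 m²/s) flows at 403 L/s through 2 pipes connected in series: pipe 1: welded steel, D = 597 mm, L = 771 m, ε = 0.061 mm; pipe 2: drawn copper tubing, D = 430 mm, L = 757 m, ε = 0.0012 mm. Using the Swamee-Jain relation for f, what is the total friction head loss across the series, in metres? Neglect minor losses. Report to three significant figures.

Pipe 1: V = 1.440 m/s, Re = 1.07×10^6, ε/D = 1.02×10^-4, f = 0.01347, h_1 = f(L/D)V²/2g = 1.837 m
Pipe 2: V = 2.775 m/s, Re = 1.48×10^6, ε/D = 2.79×10^-6, f = 0.01096, h_2 = f(L/D)V²/2g = 7.575 m
Series → Q common, losses add: H = Σh = 9.413 m

H ≈ 9.41 m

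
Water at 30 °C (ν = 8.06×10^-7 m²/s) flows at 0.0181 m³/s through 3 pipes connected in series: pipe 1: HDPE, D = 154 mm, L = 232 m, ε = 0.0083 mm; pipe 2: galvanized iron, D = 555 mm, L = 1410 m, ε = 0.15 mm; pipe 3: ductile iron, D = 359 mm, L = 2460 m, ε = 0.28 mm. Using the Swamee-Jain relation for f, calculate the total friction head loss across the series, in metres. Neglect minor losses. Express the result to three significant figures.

H ≈ 1.44 m

Pipe 1: V = 0.9717 m/s, Re = 1.86×10^5, ε/D = 5.39×10^-5, f = 0.01622, h_1 = f(L/D)V²/2g = 1.176 m
Pipe 2: V = 0.07482 m/s, Re = 5.15×10^4, ε/D = 2.70×10^-4, f = 0.02169, h_2 = f(L/D)V²/2g = 0.01572 m
Pipe 3: V = 0.1788 m/s, Re = 7.96×10^4, ε/D = 7.80×10^-4, f = 0.02211, h_3 = f(L/D)V²/2g = 0.2469 m
Series → Q common, losses add: H = Σh = 1.439 m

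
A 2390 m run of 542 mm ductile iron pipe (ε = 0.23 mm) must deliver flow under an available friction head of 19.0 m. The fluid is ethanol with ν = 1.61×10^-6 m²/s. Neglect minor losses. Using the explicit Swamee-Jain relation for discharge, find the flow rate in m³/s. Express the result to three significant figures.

Swamee-Jain (Type II): Q = -0.965·√(gD⁵h_f/L)·ln[ε/(3.7D) + √(3.17ν²L/(gD³h_f))]
√(gD⁵h_f/L) = √(9.81·0.542⁵·19.0/2390) = 0.06040
ε/(3.7D) = 1.15×10^-4; √(3.17ν²L/(gD³h_f)) = 2.57×10^-5
Q = -0.965·0.06040·ln(1.404×10^-4) = 0.5170 m³/s
Check: V = 2.24 m/s, Re = 7.54×10^5, f = 0.01694, h_f = 19.1 m ≈ 19.0 m ✓

Q ≈ 0.517 m³/s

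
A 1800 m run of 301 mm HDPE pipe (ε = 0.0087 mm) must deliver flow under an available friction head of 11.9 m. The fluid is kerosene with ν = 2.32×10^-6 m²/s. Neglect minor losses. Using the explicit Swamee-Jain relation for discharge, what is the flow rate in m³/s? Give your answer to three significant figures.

Swamee-Jain (Type II): Q = -0.965·√(gD⁵h_f/L)·ln[ε/(3.7D) + √(3.17ν²L/(gD³h_f))]
√(gD⁵h_f/L) = √(9.81·0.301⁵·11.9/1800) = 0.01266
ε/(3.7D) = 7.81×10^-6; √(3.17ν²L/(gD³h_f)) = 9.82×10^-5
Q = -0.965·0.01266·ln(1.060×10^-4) = 0.1118 m³/s
Check: V = 1.57 m/s, Re = 2.04×10^5, f = 0.01574, h_f = 11.8 m ≈ 11.9 m ✓

Q ≈ 0.112 m³/s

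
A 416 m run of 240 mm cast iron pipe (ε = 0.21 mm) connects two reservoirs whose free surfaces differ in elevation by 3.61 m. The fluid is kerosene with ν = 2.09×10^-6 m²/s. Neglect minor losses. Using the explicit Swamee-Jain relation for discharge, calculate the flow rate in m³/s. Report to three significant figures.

Swamee-Jain (Type II): Q = -0.965·√(gD⁵h_f/L)·ln[ε/(3.7D) + √(3.17ν²L/(gD³h_f))]
√(gD⁵h_f/L) = √(9.81·0.240⁵·3.61/416) = 0.008233
ε/(3.7D) = 2.36×10^-4; √(3.17ν²L/(gD³h_f)) = 1.08×10^-4
Q = -0.965·0.008233·ln(3.450×10^-4) = 0.06334 m³/s
Check: V = 1.40 m/s, Re = 1.61×10^5, f = 0.02100, h_f = 3.64 m ≈ 3.61 m ✓

Q ≈ 0.0633 m³/s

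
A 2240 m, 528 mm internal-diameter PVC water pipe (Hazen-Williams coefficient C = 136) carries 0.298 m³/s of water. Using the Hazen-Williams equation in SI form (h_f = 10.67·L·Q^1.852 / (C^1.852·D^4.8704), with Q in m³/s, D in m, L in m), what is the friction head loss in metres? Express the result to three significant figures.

h_f = 10.67·2240·0.298^1.852 / (136^1.852·0.528^4.8704) = 6.371 m

h_f ≈ 6.37 m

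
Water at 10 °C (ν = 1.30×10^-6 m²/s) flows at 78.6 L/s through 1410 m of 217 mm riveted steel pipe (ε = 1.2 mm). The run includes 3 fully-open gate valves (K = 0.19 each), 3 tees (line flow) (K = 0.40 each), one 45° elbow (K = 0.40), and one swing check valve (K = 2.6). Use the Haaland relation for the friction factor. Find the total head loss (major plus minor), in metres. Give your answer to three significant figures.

V = 4Q/(πD²) = 2.125 m/s; V²/2g = 0.2302 m
Re = 3.55×10^5, ε/D = 0.00553 → f = 0.03161 (Haaland)
Major: h_f = f(L/D)·V²/2g = 0.03161·6498·0.2302 = 47.28 m
Minor: ΣK = 4.77; h_m = ΣK·V²/2g = 1.098 m
Total H_L = 47.28 + 1.098 = 48.38 m

H_L ≈ 48.4 m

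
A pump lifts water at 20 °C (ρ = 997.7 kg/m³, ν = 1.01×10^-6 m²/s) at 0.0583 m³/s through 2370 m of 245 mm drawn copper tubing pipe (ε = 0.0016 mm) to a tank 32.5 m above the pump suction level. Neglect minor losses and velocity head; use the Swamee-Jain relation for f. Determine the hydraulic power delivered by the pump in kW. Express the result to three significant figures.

P_hyd ≈ 24.8 kW

V = 4Q/(πD²) = 1.237 m/s; Re = 3.00×10^5; ε/D = 6.53×10^-6; f = 0.01445
h_f = f(L/D)V²/2g = 10.90 m
Total head H = z + h_f = 32.5 + 10.90 = 43.40 m
P_hyd = ρgQH = 997.7·9.81·0.0583·43.40 = 24.76 kW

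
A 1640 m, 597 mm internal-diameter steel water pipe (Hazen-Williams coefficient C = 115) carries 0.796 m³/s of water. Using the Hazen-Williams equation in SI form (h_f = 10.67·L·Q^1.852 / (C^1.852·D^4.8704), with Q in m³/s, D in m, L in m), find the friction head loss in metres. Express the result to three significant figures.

h_f ≈ 21.6 m

h_f = 10.67·1640·0.796^1.852 / (115^1.852·0.597^4.8704) = 21.59 m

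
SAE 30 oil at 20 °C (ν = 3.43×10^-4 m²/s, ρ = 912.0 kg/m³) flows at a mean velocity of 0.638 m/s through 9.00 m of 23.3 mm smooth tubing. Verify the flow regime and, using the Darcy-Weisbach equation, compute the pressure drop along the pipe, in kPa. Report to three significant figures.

Δp ≈ 106 kPa

Re = VD/ν = 0.638·0.02330/3.43×10^-4 = 43.3 → laminar (Re < 2300)
f = 64/Re = 1.477
h_f = f(L/D)V²/(2g) = 1.477·(9.00/0.02330)·0.638²/(2·9.81) = 11.83 m
Δp = ρg·h_f = 912.0·9.81·11.83 = 105.9 kPa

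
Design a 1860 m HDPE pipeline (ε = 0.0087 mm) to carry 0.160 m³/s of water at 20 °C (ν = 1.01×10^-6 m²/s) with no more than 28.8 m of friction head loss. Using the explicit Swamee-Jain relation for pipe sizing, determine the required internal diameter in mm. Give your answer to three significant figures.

D ≈ 284 mm

Swamee-Jain (Type III): D = 0.66·[ε^1.25·(LQ²/(gh_f))^4.75 + ν·Q^9.4·(L/(gh_f))^5.2]^0.04
LQ²/(gh_f) = 0.1685; L/(gh_f) = 6.583
Term 1 = ε^1.25·(…)^4.75 = 1.00×10^-10; Term 2 = ν·Q^9.4·(…)^5.2 = 6.01×10^-10
D = 0.66·(1.00×10^-10 + 6.01×10^-10)^0.04 = 0.2840 m = 284 mm
Check: V = 2.53 m/s, Re = 7.10×10^5, f = 0.01289, h_f = 27.4 m ≈ 28.8 m ✓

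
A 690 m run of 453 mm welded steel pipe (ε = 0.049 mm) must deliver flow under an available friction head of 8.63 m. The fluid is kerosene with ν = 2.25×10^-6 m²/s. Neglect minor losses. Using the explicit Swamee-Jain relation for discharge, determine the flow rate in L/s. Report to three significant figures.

Swamee-Jain (Type II): Q = -0.965·√(gD⁵h_f/L)·ln[ε/(3.7D) + √(3.17ν²L/(gD³h_f))]
√(gD⁵h_f/L) = √(9.81·0.453⁵·8.63/690) = 0.04838
ε/(3.7D) = 2.92×10^-5; √(3.17ν²L/(gD³h_f)) = 3.75×10^-5
Q = -0.965·0.04838·ln(6.674×10^-5) = 0.4489 m³/s
Check: V = 2.79 m/s, Re = 5.61×10^5, f = 0.01438, h_f = 8.66 m ≈ 8.63 m ✓

Q ≈ 449 L/s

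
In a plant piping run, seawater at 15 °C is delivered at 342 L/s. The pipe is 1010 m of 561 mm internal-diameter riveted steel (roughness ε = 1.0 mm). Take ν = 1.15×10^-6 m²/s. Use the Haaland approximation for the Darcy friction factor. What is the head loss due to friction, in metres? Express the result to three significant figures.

V = 4Q/(πD²) = 4·0.342/(π·0.561²) = 1.384 m/s
Re = VD/ν = 1.384·0.561/1.15×10^-6 = 6.75×10^5 → turbulent
ε/D = 1.0/561 = 0.00178
Haaland: f = 0.02303
h_f = f(L/D)V²/(2g) = 0.02303·(1010/0.561)·1.384²/(2·9.81) = 4.045 m

h_f ≈ 4.04 m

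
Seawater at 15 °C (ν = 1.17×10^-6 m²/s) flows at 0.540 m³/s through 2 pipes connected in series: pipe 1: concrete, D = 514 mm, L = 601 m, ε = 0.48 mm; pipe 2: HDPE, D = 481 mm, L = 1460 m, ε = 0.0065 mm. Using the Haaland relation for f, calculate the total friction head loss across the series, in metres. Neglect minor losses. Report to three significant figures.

Pipe 1: V = 2.602 m/s, Re = 1.14×10^6, ε/D = 9.34×10^-4, f = 0.01960, h_1 = f(L/D)V²/2g = 7.909 m
Pipe 2: V = 2.972 m/s, Re = 1.22×10^6, ε/D = 1.35×10^-5, f = 0.01149, h_2 = f(L/D)V²/2g = 15.70 m
Series → Q common, losses add: H = Σh = 23.61 m

H ≈ 23.6 m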